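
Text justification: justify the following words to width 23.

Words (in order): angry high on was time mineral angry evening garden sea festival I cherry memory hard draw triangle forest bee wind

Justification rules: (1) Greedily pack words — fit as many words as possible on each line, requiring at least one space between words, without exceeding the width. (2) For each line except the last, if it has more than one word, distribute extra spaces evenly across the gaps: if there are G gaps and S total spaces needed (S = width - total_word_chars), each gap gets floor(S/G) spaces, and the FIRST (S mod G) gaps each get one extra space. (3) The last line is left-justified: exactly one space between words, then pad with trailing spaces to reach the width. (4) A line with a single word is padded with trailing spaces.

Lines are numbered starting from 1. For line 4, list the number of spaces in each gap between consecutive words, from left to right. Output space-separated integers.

Line 1: ['angry', 'high', 'on', 'was', 'time'] (min_width=22, slack=1)
Line 2: ['mineral', 'angry', 'evening'] (min_width=21, slack=2)
Line 3: ['garden', 'sea', 'festival', 'I'] (min_width=21, slack=2)
Line 4: ['cherry', 'memory', 'hard', 'draw'] (min_width=23, slack=0)
Line 5: ['triangle', 'forest', 'bee'] (min_width=19, slack=4)
Line 6: ['wind'] (min_width=4, slack=19)

Answer: 1 1 1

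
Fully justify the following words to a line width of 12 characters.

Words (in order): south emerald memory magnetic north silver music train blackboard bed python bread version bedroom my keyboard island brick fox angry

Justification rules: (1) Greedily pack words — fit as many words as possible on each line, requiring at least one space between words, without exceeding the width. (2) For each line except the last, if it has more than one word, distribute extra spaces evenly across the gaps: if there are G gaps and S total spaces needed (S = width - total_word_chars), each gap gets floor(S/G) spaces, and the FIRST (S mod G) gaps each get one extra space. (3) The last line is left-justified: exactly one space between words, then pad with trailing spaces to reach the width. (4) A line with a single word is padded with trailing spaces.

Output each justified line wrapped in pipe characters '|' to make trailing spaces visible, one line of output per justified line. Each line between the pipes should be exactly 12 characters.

Answer: |south       |
|emerald     |
|memory      |
|magnetic    |
|north silver|
|music  train|
|blackboard  |
|bed   python|
|bread       |
|version     |
|bedroom   my|
|keyboard    |
|island brick|
|fox angry   |

Derivation:
Line 1: ['south'] (min_width=5, slack=7)
Line 2: ['emerald'] (min_width=7, slack=5)
Line 3: ['memory'] (min_width=6, slack=6)
Line 4: ['magnetic'] (min_width=8, slack=4)
Line 5: ['north', 'silver'] (min_width=12, slack=0)
Line 6: ['music', 'train'] (min_width=11, slack=1)
Line 7: ['blackboard'] (min_width=10, slack=2)
Line 8: ['bed', 'python'] (min_width=10, slack=2)
Line 9: ['bread'] (min_width=5, slack=7)
Line 10: ['version'] (min_width=7, slack=5)
Line 11: ['bedroom', 'my'] (min_width=10, slack=2)
Line 12: ['keyboard'] (min_width=8, slack=4)
Line 13: ['island', 'brick'] (min_width=12, slack=0)
Line 14: ['fox', 'angry'] (min_width=9, slack=3)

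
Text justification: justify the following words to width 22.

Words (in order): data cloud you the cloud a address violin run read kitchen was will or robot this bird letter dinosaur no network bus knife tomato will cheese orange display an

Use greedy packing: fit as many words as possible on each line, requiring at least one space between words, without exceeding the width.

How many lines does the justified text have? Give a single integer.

Line 1: ['data', 'cloud', 'you', 'the'] (min_width=18, slack=4)
Line 2: ['cloud', 'a', 'address', 'violin'] (min_width=22, slack=0)
Line 3: ['run', 'read', 'kitchen', 'was'] (min_width=20, slack=2)
Line 4: ['will', 'or', 'robot', 'this'] (min_width=18, slack=4)
Line 5: ['bird', 'letter', 'dinosaur'] (min_width=20, slack=2)
Line 6: ['no', 'network', 'bus', 'knife'] (min_width=20, slack=2)
Line 7: ['tomato', 'will', 'cheese'] (min_width=18, slack=4)
Line 8: ['orange', 'display', 'an'] (min_width=17, slack=5)
Total lines: 8

Answer: 8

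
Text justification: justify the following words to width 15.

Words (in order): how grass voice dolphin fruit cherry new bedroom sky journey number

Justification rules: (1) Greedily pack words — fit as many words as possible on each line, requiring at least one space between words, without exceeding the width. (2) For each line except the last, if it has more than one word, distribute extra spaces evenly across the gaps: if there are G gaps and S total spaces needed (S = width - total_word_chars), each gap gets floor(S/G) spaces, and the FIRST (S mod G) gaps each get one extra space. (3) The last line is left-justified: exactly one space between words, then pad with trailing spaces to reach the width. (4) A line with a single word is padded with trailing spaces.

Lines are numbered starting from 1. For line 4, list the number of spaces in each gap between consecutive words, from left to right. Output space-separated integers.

Line 1: ['how', 'grass', 'voice'] (min_width=15, slack=0)
Line 2: ['dolphin', 'fruit'] (min_width=13, slack=2)
Line 3: ['cherry', 'new'] (min_width=10, slack=5)
Line 4: ['bedroom', 'sky'] (min_width=11, slack=4)
Line 5: ['journey', 'number'] (min_width=14, slack=1)

Answer: 5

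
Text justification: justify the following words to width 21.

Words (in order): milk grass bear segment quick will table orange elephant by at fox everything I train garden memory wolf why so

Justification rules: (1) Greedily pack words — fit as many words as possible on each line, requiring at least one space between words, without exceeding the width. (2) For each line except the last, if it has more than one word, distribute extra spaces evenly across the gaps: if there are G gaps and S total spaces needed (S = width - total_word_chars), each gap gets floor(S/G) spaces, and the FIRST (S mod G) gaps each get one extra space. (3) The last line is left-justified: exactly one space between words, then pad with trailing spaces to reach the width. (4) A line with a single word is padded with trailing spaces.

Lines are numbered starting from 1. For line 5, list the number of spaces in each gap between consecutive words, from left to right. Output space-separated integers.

Line 1: ['milk', 'grass', 'bear'] (min_width=15, slack=6)
Line 2: ['segment', 'quick', 'will'] (min_width=18, slack=3)
Line 3: ['table', 'orange', 'elephant'] (min_width=21, slack=0)
Line 4: ['by', 'at', 'fox', 'everything'] (min_width=20, slack=1)
Line 5: ['I', 'train', 'garden', 'memory'] (min_width=21, slack=0)
Line 6: ['wolf', 'why', 'so'] (min_width=11, slack=10)

Answer: 1 1 1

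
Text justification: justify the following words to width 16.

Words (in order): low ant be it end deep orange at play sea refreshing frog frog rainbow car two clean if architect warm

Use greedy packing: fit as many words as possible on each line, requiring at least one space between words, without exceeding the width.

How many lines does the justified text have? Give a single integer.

Line 1: ['low', 'ant', 'be', 'it'] (min_width=13, slack=3)
Line 2: ['end', 'deep', 'orange'] (min_width=15, slack=1)
Line 3: ['at', 'play', 'sea'] (min_width=11, slack=5)
Line 4: ['refreshing', 'frog'] (min_width=15, slack=1)
Line 5: ['frog', 'rainbow', 'car'] (min_width=16, slack=0)
Line 6: ['two', 'clean', 'if'] (min_width=12, slack=4)
Line 7: ['architect', 'warm'] (min_width=14, slack=2)
Total lines: 7

Answer: 7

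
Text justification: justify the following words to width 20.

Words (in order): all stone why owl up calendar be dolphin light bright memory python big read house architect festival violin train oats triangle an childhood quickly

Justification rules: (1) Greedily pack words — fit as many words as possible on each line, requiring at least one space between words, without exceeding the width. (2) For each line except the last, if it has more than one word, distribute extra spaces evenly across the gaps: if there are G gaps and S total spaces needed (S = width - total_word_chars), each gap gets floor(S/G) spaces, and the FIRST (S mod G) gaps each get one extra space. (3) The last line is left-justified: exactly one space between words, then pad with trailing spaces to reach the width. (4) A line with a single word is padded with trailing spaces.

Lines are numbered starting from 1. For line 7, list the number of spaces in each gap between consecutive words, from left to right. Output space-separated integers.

Answer: 2 1

Derivation:
Line 1: ['all', 'stone', 'why', 'owl', 'up'] (min_width=20, slack=0)
Line 2: ['calendar', 'be', 'dolphin'] (min_width=19, slack=1)
Line 3: ['light', 'bright', 'memory'] (min_width=19, slack=1)
Line 4: ['python', 'big', 'read'] (min_width=15, slack=5)
Line 5: ['house', 'architect'] (min_width=15, slack=5)
Line 6: ['festival', 'violin'] (min_width=15, slack=5)
Line 7: ['train', 'oats', 'triangle'] (min_width=19, slack=1)
Line 8: ['an', 'childhood', 'quickly'] (min_width=20, slack=0)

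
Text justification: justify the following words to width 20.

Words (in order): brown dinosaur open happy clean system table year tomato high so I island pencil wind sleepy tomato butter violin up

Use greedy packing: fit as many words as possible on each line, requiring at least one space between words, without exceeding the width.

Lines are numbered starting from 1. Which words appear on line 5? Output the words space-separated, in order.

Line 1: ['brown', 'dinosaur', 'open'] (min_width=19, slack=1)
Line 2: ['happy', 'clean', 'system'] (min_width=18, slack=2)
Line 3: ['table', 'year', 'tomato'] (min_width=17, slack=3)
Line 4: ['high', 'so', 'I', 'island'] (min_width=16, slack=4)
Line 5: ['pencil', 'wind', 'sleepy'] (min_width=18, slack=2)
Line 6: ['tomato', 'butter', 'violin'] (min_width=20, slack=0)
Line 7: ['up'] (min_width=2, slack=18)

Answer: pencil wind sleepy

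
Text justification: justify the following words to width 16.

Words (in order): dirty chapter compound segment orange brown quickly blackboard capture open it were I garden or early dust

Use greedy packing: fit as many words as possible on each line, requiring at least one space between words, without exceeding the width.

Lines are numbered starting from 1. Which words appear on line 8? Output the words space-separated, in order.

Answer: early dust

Derivation:
Line 1: ['dirty', 'chapter'] (min_width=13, slack=3)
Line 2: ['compound', 'segment'] (min_width=16, slack=0)
Line 3: ['orange', 'brown'] (min_width=12, slack=4)
Line 4: ['quickly'] (min_width=7, slack=9)
Line 5: ['blackboard'] (min_width=10, slack=6)
Line 6: ['capture', 'open', 'it'] (min_width=15, slack=1)
Line 7: ['were', 'I', 'garden', 'or'] (min_width=16, slack=0)
Line 8: ['early', 'dust'] (min_width=10, slack=6)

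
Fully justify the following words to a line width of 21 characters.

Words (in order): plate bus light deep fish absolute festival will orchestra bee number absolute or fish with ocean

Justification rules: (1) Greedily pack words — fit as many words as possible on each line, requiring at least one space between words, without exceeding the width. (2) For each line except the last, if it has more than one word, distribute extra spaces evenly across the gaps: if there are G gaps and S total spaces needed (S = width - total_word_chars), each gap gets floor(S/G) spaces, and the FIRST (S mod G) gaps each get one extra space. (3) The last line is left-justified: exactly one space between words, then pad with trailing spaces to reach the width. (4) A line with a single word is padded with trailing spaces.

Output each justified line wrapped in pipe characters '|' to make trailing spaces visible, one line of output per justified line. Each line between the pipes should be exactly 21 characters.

Line 1: ['plate', 'bus', 'light', 'deep'] (min_width=20, slack=1)
Line 2: ['fish', 'absolute'] (min_width=13, slack=8)
Line 3: ['festival', 'will'] (min_width=13, slack=8)
Line 4: ['orchestra', 'bee', 'number'] (min_width=20, slack=1)
Line 5: ['absolute', 'or', 'fish', 'with'] (min_width=21, slack=0)
Line 6: ['ocean'] (min_width=5, slack=16)

Answer: |plate  bus light deep|
|fish         absolute|
|festival         will|
|orchestra  bee number|
|absolute or fish with|
|ocean                |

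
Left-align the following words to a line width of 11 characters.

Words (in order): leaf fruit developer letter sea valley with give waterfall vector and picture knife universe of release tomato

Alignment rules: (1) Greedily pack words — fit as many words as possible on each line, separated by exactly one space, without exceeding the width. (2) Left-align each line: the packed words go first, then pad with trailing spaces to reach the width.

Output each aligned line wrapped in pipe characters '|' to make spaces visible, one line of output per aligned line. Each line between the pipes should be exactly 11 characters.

Line 1: ['leaf', 'fruit'] (min_width=10, slack=1)
Line 2: ['developer'] (min_width=9, slack=2)
Line 3: ['letter', 'sea'] (min_width=10, slack=1)
Line 4: ['valley', 'with'] (min_width=11, slack=0)
Line 5: ['give'] (min_width=4, slack=7)
Line 6: ['waterfall'] (min_width=9, slack=2)
Line 7: ['vector', 'and'] (min_width=10, slack=1)
Line 8: ['picture'] (min_width=7, slack=4)
Line 9: ['knife'] (min_width=5, slack=6)
Line 10: ['universe', 'of'] (min_width=11, slack=0)
Line 11: ['release'] (min_width=7, slack=4)
Line 12: ['tomato'] (min_width=6, slack=5)

Answer: |leaf fruit |
|developer  |
|letter sea |
|valley with|
|give       |
|waterfall  |
|vector and |
|picture    |
|knife      |
|universe of|
|release    |
|tomato     |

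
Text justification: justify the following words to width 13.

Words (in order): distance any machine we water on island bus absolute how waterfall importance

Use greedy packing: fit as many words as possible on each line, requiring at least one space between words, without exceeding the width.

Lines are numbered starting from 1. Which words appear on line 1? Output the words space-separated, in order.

Answer: distance any

Derivation:
Line 1: ['distance', 'any'] (min_width=12, slack=1)
Line 2: ['machine', 'we'] (min_width=10, slack=3)
Line 3: ['water', 'on'] (min_width=8, slack=5)
Line 4: ['island', 'bus'] (min_width=10, slack=3)
Line 5: ['absolute', 'how'] (min_width=12, slack=1)
Line 6: ['waterfall'] (min_width=9, slack=4)
Line 7: ['importance'] (min_width=10, slack=3)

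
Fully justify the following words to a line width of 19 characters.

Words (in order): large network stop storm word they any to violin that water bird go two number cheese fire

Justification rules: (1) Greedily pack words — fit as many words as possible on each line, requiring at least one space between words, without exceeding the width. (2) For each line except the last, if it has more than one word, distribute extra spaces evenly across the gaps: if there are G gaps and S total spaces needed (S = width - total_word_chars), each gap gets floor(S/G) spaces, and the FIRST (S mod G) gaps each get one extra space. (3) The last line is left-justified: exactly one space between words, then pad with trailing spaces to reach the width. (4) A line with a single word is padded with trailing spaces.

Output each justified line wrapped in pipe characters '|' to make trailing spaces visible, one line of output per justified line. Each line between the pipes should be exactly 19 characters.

Answer: |large  network stop|
|storm word they any|
|to    violin   that|
|water  bird  go two|
|number cheese fire |

Derivation:
Line 1: ['large', 'network', 'stop'] (min_width=18, slack=1)
Line 2: ['storm', 'word', 'they', 'any'] (min_width=19, slack=0)
Line 3: ['to', 'violin', 'that'] (min_width=14, slack=5)
Line 4: ['water', 'bird', 'go', 'two'] (min_width=17, slack=2)
Line 5: ['number', 'cheese', 'fire'] (min_width=18, slack=1)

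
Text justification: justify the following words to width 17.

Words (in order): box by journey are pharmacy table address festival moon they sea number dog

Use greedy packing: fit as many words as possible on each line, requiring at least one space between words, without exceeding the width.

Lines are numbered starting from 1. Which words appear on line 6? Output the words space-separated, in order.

Answer: dog

Derivation:
Line 1: ['box', 'by', 'journey'] (min_width=14, slack=3)
Line 2: ['are', 'pharmacy'] (min_width=12, slack=5)
Line 3: ['table', 'address'] (min_width=13, slack=4)
Line 4: ['festival', 'moon'] (min_width=13, slack=4)
Line 5: ['they', 'sea', 'number'] (min_width=15, slack=2)
Line 6: ['dog'] (min_width=3, slack=14)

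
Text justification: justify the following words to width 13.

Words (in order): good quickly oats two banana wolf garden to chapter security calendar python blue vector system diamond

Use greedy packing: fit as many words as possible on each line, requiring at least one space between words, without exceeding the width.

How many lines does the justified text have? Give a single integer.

Answer: 10

Derivation:
Line 1: ['good', 'quickly'] (min_width=12, slack=1)
Line 2: ['oats', 'two'] (min_width=8, slack=5)
Line 3: ['banana', 'wolf'] (min_width=11, slack=2)
Line 4: ['garden', 'to'] (min_width=9, slack=4)
Line 5: ['chapter'] (min_width=7, slack=6)
Line 6: ['security'] (min_width=8, slack=5)
Line 7: ['calendar'] (min_width=8, slack=5)
Line 8: ['python', 'blue'] (min_width=11, slack=2)
Line 9: ['vector', 'system'] (min_width=13, slack=0)
Line 10: ['diamond'] (min_width=7, slack=6)
Total lines: 10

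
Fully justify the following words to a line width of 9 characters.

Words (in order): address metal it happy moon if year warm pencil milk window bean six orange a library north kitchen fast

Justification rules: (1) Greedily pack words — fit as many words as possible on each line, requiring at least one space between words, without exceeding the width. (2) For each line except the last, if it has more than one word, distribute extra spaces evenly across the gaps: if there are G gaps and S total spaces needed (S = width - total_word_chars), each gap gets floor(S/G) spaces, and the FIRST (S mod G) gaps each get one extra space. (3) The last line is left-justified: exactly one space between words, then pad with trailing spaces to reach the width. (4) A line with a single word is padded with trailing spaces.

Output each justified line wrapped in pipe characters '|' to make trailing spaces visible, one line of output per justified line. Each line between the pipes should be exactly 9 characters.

Line 1: ['address'] (min_width=7, slack=2)
Line 2: ['metal', 'it'] (min_width=8, slack=1)
Line 3: ['happy'] (min_width=5, slack=4)
Line 4: ['moon', 'if'] (min_width=7, slack=2)
Line 5: ['year', 'warm'] (min_width=9, slack=0)
Line 6: ['pencil'] (min_width=6, slack=3)
Line 7: ['milk'] (min_width=4, slack=5)
Line 8: ['window'] (min_width=6, slack=3)
Line 9: ['bean', 'six'] (min_width=8, slack=1)
Line 10: ['orange', 'a'] (min_width=8, slack=1)
Line 11: ['library'] (min_width=7, slack=2)
Line 12: ['north'] (min_width=5, slack=4)
Line 13: ['kitchen'] (min_width=7, slack=2)
Line 14: ['fast'] (min_width=4, slack=5)

Answer: |address  |
|metal  it|
|happy    |
|moon   if|
|year warm|
|pencil   |
|milk     |
|window   |
|bean  six|
|orange  a|
|library  |
|north    |
|kitchen  |
|fast     |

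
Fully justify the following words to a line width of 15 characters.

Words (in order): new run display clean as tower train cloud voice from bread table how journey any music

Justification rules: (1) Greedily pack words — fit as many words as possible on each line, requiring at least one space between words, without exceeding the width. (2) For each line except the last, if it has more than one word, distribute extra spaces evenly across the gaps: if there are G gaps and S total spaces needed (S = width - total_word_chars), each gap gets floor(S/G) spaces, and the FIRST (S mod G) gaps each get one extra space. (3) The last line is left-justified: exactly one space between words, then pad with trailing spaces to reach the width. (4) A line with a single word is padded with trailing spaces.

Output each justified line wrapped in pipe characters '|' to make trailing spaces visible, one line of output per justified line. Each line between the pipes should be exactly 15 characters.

Line 1: ['new', 'run', 'display'] (min_width=15, slack=0)
Line 2: ['clean', 'as', 'tower'] (min_width=14, slack=1)
Line 3: ['train', 'cloud'] (min_width=11, slack=4)
Line 4: ['voice', 'from'] (min_width=10, slack=5)
Line 5: ['bread', 'table', 'how'] (min_width=15, slack=0)
Line 6: ['journey', 'any'] (min_width=11, slack=4)
Line 7: ['music'] (min_width=5, slack=10)

Answer: |new run display|
|clean  as tower|
|train     cloud|
|voice      from|
|bread table how|
|journey     any|
|music          |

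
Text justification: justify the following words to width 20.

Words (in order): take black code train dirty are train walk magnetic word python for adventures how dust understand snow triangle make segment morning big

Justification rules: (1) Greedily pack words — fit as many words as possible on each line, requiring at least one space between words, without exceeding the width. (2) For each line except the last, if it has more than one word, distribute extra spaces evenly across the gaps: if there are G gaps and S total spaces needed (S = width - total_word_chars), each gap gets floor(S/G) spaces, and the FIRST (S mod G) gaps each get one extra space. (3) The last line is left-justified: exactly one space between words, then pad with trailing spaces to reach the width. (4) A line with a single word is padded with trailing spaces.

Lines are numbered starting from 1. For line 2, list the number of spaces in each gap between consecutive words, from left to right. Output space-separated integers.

Answer: 4 3

Derivation:
Line 1: ['take', 'black', 'code'] (min_width=15, slack=5)
Line 2: ['train', 'dirty', 'are'] (min_width=15, slack=5)
Line 3: ['train', 'walk', 'magnetic'] (min_width=19, slack=1)
Line 4: ['word', 'python', 'for'] (min_width=15, slack=5)
Line 5: ['adventures', 'how', 'dust'] (min_width=19, slack=1)
Line 6: ['understand', 'snow'] (min_width=15, slack=5)
Line 7: ['triangle', 'make'] (min_width=13, slack=7)
Line 8: ['segment', 'morning', 'big'] (min_width=19, slack=1)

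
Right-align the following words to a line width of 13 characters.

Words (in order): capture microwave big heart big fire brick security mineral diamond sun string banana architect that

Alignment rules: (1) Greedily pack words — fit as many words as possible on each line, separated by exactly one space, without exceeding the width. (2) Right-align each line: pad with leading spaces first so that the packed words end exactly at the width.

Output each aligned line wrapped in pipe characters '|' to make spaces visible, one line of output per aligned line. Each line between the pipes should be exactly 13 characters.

Line 1: ['capture'] (min_width=7, slack=6)
Line 2: ['microwave', 'big'] (min_width=13, slack=0)
Line 3: ['heart', 'big'] (min_width=9, slack=4)
Line 4: ['fire', 'brick'] (min_width=10, slack=3)
Line 5: ['security'] (min_width=8, slack=5)
Line 6: ['mineral'] (min_width=7, slack=6)
Line 7: ['diamond', 'sun'] (min_width=11, slack=2)
Line 8: ['string', 'banana'] (min_width=13, slack=0)
Line 9: ['architect'] (min_width=9, slack=4)
Line 10: ['that'] (min_width=4, slack=9)

Answer: |      capture|
|microwave big|
|    heart big|
|   fire brick|
|     security|
|      mineral|
|  diamond sun|
|string banana|
|    architect|
|         that|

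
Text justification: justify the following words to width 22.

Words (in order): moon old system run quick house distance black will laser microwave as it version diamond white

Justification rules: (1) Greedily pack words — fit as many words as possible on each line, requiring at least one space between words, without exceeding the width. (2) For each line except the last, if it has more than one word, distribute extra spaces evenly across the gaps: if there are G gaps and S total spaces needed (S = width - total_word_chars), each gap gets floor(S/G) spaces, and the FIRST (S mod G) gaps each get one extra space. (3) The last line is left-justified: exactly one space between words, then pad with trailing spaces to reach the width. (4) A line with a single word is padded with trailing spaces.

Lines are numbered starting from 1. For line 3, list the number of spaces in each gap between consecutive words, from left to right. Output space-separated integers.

Line 1: ['moon', 'old', 'system', 'run'] (min_width=19, slack=3)
Line 2: ['quick', 'house', 'distance'] (min_width=20, slack=2)
Line 3: ['black', 'will', 'laser'] (min_width=16, slack=6)
Line 4: ['microwave', 'as', 'it'] (min_width=15, slack=7)
Line 5: ['version', 'diamond', 'white'] (min_width=21, slack=1)

Answer: 4 4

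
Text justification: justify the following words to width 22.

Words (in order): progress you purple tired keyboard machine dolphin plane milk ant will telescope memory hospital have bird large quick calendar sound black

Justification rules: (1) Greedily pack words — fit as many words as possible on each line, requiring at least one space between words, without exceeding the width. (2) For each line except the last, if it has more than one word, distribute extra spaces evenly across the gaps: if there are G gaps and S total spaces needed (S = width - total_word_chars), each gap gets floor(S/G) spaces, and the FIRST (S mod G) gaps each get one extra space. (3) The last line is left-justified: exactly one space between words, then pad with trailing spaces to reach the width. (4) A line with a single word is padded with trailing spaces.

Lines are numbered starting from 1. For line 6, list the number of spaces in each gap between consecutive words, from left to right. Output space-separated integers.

Answer: 2 2

Derivation:
Line 1: ['progress', 'you', 'purple'] (min_width=19, slack=3)
Line 2: ['tired', 'keyboard', 'machine'] (min_width=22, slack=0)
Line 3: ['dolphin', 'plane', 'milk', 'ant'] (min_width=22, slack=0)
Line 4: ['will', 'telescope', 'memory'] (min_width=21, slack=1)
Line 5: ['hospital', 'have', 'bird'] (min_width=18, slack=4)
Line 6: ['large', 'quick', 'calendar'] (min_width=20, slack=2)
Line 7: ['sound', 'black'] (min_width=11, slack=11)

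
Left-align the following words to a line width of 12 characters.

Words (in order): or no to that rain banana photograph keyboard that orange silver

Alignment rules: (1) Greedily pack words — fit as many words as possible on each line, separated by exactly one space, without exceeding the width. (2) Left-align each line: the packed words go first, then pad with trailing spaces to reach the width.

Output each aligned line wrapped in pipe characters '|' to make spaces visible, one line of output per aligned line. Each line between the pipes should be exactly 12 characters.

Answer: |or no to    |
|that rain   |
|banana      |
|photograph  |
|keyboard    |
|that orange |
|silver      |

Derivation:
Line 1: ['or', 'no', 'to'] (min_width=8, slack=4)
Line 2: ['that', 'rain'] (min_width=9, slack=3)
Line 3: ['banana'] (min_width=6, slack=6)
Line 4: ['photograph'] (min_width=10, slack=2)
Line 5: ['keyboard'] (min_width=8, slack=4)
Line 6: ['that', 'orange'] (min_width=11, slack=1)
Line 7: ['silver'] (min_width=6, slack=6)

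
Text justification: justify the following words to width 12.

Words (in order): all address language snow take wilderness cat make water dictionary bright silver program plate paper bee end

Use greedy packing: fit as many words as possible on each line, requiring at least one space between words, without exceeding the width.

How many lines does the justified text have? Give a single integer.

Answer: 12

Derivation:
Line 1: ['all', 'address'] (min_width=11, slack=1)
Line 2: ['language'] (min_width=8, slack=4)
Line 3: ['snow', 'take'] (min_width=9, slack=3)
Line 4: ['wilderness'] (min_width=10, slack=2)
Line 5: ['cat', 'make'] (min_width=8, slack=4)
Line 6: ['water'] (min_width=5, slack=7)
Line 7: ['dictionary'] (min_width=10, slack=2)
Line 8: ['bright'] (min_width=6, slack=6)
Line 9: ['silver'] (min_width=6, slack=6)
Line 10: ['program'] (min_width=7, slack=5)
Line 11: ['plate', 'paper'] (min_width=11, slack=1)
Line 12: ['bee', 'end'] (min_width=7, slack=5)
Total lines: 12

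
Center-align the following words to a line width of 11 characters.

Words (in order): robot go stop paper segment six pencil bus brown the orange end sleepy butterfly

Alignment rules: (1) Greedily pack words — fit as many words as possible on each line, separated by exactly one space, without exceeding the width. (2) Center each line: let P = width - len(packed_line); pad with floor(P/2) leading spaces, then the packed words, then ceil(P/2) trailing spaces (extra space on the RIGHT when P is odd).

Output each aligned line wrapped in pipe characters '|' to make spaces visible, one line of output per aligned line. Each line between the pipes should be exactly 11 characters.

Line 1: ['robot', 'go'] (min_width=8, slack=3)
Line 2: ['stop', 'paper'] (min_width=10, slack=1)
Line 3: ['segment', 'six'] (min_width=11, slack=0)
Line 4: ['pencil', 'bus'] (min_width=10, slack=1)
Line 5: ['brown', 'the'] (min_width=9, slack=2)
Line 6: ['orange', 'end'] (min_width=10, slack=1)
Line 7: ['sleepy'] (min_width=6, slack=5)
Line 8: ['butterfly'] (min_width=9, slack=2)

Answer: | robot go  |
|stop paper |
|segment six|
|pencil bus |
| brown the |
|orange end |
|  sleepy   |
| butterfly |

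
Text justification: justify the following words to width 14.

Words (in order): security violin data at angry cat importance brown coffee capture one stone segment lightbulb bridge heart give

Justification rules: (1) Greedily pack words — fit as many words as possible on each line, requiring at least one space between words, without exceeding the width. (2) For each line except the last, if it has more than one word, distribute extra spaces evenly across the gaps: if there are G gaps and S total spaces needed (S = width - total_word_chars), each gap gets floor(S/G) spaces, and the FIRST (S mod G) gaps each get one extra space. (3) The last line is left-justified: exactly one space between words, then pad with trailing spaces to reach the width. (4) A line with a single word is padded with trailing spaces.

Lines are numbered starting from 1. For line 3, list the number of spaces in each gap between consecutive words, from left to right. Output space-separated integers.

Line 1: ['security'] (min_width=8, slack=6)
Line 2: ['violin', 'data', 'at'] (min_width=14, slack=0)
Line 3: ['angry', 'cat'] (min_width=9, slack=5)
Line 4: ['importance'] (min_width=10, slack=4)
Line 5: ['brown', 'coffee'] (min_width=12, slack=2)
Line 6: ['capture', 'one'] (min_width=11, slack=3)
Line 7: ['stone', 'segment'] (min_width=13, slack=1)
Line 8: ['lightbulb'] (min_width=9, slack=5)
Line 9: ['bridge', 'heart'] (min_width=12, slack=2)
Line 10: ['give'] (min_width=4, slack=10)

Answer: 6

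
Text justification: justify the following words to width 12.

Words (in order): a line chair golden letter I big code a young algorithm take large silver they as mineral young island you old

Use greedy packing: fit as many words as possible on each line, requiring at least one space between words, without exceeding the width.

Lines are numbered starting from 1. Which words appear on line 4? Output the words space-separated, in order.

Line 1: ['a', 'line', 'chair'] (min_width=12, slack=0)
Line 2: ['golden'] (min_width=6, slack=6)
Line 3: ['letter', 'I', 'big'] (min_width=12, slack=0)
Line 4: ['code', 'a', 'young'] (min_width=12, slack=0)
Line 5: ['algorithm'] (min_width=9, slack=3)
Line 6: ['take', 'large'] (min_width=10, slack=2)
Line 7: ['silver', 'they'] (min_width=11, slack=1)
Line 8: ['as', 'mineral'] (min_width=10, slack=2)
Line 9: ['young', 'island'] (min_width=12, slack=0)
Line 10: ['you', 'old'] (min_width=7, slack=5)

Answer: code a young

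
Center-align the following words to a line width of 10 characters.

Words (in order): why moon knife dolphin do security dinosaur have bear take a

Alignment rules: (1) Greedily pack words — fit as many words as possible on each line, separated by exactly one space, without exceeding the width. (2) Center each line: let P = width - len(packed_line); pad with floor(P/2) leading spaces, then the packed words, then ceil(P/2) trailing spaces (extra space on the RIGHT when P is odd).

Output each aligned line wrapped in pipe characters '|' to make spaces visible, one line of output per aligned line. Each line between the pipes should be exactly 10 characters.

Answer: | why moon |
|  knife   |
|dolphin do|
| security |
| dinosaur |
|have bear |
|  take a  |

Derivation:
Line 1: ['why', 'moon'] (min_width=8, slack=2)
Line 2: ['knife'] (min_width=5, slack=5)
Line 3: ['dolphin', 'do'] (min_width=10, slack=0)
Line 4: ['security'] (min_width=8, slack=2)
Line 5: ['dinosaur'] (min_width=8, slack=2)
Line 6: ['have', 'bear'] (min_width=9, slack=1)
Line 7: ['take', 'a'] (min_width=6, slack=4)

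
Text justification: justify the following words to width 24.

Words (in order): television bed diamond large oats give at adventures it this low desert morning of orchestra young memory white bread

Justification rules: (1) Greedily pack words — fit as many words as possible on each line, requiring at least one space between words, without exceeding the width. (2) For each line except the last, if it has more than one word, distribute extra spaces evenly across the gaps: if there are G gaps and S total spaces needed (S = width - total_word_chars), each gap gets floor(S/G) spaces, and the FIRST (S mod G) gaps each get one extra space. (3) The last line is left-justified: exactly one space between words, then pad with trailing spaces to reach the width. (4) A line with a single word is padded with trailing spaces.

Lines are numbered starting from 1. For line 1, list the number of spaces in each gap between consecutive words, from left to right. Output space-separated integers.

Line 1: ['television', 'bed', 'diamond'] (min_width=22, slack=2)
Line 2: ['large', 'oats', 'give', 'at'] (min_width=18, slack=6)
Line 3: ['adventures', 'it', 'this', 'low'] (min_width=22, slack=2)
Line 4: ['desert', 'morning', 'of'] (min_width=17, slack=7)
Line 5: ['orchestra', 'young', 'memory'] (min_width=22, slack=2)
Line 6: ['white', 'bread'] (min_width=11, slack=13)

Answer: 2 2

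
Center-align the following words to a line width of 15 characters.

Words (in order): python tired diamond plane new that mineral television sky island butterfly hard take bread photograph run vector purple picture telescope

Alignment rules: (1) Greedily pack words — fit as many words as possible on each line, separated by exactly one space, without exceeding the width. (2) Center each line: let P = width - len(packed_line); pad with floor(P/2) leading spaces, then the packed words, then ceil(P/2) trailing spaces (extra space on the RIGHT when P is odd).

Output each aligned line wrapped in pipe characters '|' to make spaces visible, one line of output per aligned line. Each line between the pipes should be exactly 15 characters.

Answer: | python tired  |
| diamond plane |
|   new that    |
|    mineral    |
|television sky |
|    island     |
|butterfly hard |
|  take bread   |
|photograph run |
| vector purple |
|    picture    |
|   telescope   |

Derivation:
Line 1: ['python', 'tired'] (min_width=12, slack=3)
Line 2: ['diamond', 'plane'] (min_width=13, slack=2)
Line 3: ['new', 'that'] (min_width=8, slack=7)
Line 4: ['mineral'] (min_width=7, slack=8)
Line 5: ['television', 'sky'] (min_width=14, slack=1)
Line 6: ['island'] (min_width=6, slack=9)
Line 7: ['butterfly', 'hard'] (min_width=14, slack=1)
Line 8: ['take', 'bread'] (min_width=10, slack=5)
Line 9: ['photograph', 'run'] (min_width=14, slack=1)
Line 10: ['vector', 'purple'] (min_width=13, slack=2)
Line 11: ['picture'] (min_width=7, slack=8)
Line 12: ['telescope'] (min_width=9, slack=6)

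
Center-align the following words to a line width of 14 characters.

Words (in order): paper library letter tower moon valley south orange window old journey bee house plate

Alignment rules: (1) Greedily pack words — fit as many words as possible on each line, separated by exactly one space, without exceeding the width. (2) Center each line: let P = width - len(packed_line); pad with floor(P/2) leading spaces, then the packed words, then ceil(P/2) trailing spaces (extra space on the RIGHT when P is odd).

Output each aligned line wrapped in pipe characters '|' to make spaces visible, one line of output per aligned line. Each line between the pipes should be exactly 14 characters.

Line 1: ['paper', 'library'] (min_width=13, slack=1)
Line 2: ['letter', 'tower'] (min_width=12, slack=2)
Line 3: ['moon', 'valley'] (min_width=11, slack=3)
Line 4: ['south', 'orange'] (min_width=12, slack=2)
Line 5: ['window', 'old'] (min_width=10, slack=4)
Line 6: ['journey', 'bee'] (min_width=11, slack=3)
Line 7: ['house', 'plate'] (min_width=11, slack=3)

Answer: |paper library |
| letter tower |
| moon valley  |
| south orange |
|  window old  |
| journey bee  |
| house plate  |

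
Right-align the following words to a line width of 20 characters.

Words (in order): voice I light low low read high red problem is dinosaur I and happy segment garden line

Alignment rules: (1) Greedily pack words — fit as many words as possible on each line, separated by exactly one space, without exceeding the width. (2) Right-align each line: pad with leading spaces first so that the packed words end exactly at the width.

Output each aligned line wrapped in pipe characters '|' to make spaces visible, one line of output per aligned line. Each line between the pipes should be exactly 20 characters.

Answer: |   voice I light low|
|   low read high red|
| problem is dinosaur|
| I and happy segment|
|         garden line|

Derivation:
Line 1: ['voice', 'I', 'light', 'low'] (min_width=17, slack=3)
Line 2: ['low', 'read', 'high', 'red'] (min_width=17, slack=3)
Line 3: ['problem', 'is', 'dinosaur'] (min_width=19, slack=1)
Line 4: ['I', 'and', 'happy', 'segment'] (min_width=19, slack=1)
Line 5: ['garden', 'line'] (min_width=11, slack=9)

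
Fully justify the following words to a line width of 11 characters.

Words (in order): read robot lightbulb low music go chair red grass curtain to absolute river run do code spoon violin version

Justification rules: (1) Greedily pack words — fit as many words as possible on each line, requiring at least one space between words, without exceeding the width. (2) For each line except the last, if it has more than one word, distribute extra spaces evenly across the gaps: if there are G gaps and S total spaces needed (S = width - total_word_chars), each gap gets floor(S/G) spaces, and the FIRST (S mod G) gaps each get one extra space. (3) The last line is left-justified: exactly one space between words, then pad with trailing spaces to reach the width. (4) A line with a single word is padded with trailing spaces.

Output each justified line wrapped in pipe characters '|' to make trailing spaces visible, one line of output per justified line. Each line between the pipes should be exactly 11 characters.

Line 1: ['read', 'robot'] (min_width=10, slack=1)
Line 2: ['lightbulb'] (min_width=9, slack=2)
Line 3: ['low', 'music'] (min_width=9, slack=2)
Line 4: ['go', 'chair'] (min_width=8, slack=3)
Line 5: ['red', 'grass'] (min_width=9, slack=2)
Line 6: ['curtain', 'to'] (min_width=10, slack=1)
Line 7: ['absolute'] (min_width=8, slack=3)
Line 8: ['river', 'run'] (min_width=9, slack=2)
Line 9: ['do', 'code'] (min_width=7, slack=4)
Line 10: ['spoon'] (min_width=5, slack=6)
Line 11: ['violin'] (min_width=6, slack=5)
Line 12: ['version'] (min_width=7, slack=4)

Answer: |read  robot|
|lightbulb  |
|low   music|
|go    chair|
|red   grass|
|curtain  to|
|absolute   |
|river   run|
|do     code|
|spoon      |
|violin     |
|version    |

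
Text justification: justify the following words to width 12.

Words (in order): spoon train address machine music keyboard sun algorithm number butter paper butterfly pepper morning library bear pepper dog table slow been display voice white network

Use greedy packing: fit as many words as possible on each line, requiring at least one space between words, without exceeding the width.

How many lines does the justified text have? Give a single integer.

Line 1: ['spoon', 'train'] (min_width=11, slack=1)
Line 2: ['address'] (min_width=7, slack=5)
Line 3: ['machine'] (min_width=7, slack=5)
Line 4: ['music'] (min_width=5, slack=7)
Line 5: ['keyboard', 'sun'] (min_width=12, slack=0)
Line 6: ['algorithm'] (min_width=9, slack=3)
Line 7: ['number'] (min_width=6, slack=6)
Line 8: ['butter', 'paper'] (min_width=12, slack=0)
Line 9: ['butterfly'] (min_width=9, slack=3)
Line 10: ['pepper'] (min_width=6, slack=6)
Line 11: ['morning'] (min_width=7, slack=5)
Line 12: ['library', 'bear'] (min_width=12, slack=0)
Line 13: ['pepper', 'dog'] (min_width=10, slack=2)
Line 14: ['table', 'slow'] (min_width=10, slack=2)
Line 15: ['been', 'display'] (min_width=12, slack=0)
Line 16: ['voice', 'white'] (min_width=11, slack=1)
Line 17: ['network'] (min_width=7, slack=5)
Total lines: 17

Answer: 17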